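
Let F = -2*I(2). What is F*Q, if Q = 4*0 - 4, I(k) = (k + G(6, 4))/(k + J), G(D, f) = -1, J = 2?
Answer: 2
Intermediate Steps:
I(k) = (-1 + k)/(2 + k) (I(k) = (k - 1)/(k + 2) = (-1 + k)/(2 + k))
F = -½ (F = -2*(-1 + 2)/(2 + 2) = -2/4 = -1/2 = -2*¼ = -½ ≈ -0.50000)
Q = -4 (Q = 0 - 4 = -4)
F*Q = -½*(-4) = 2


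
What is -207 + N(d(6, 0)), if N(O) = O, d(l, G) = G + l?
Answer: -201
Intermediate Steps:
-207 + N(d(6, 0)) = -207 + (0 + 6) = -207 + 6 = -201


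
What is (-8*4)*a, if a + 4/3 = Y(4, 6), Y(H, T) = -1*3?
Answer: 416/3 ≈ 138.67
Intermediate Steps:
Y(H, T) = -3
a = -13/3 (a = -4/3 - 3 = -13/3 ≈ -4.3333)
(-8*4)*a = -8*4*(-13/3) = -32*(-13/3) = 416/3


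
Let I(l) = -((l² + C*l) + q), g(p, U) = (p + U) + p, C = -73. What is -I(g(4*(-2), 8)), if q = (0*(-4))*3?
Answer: 648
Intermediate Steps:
q = 0 (q = 0*3 = 0)
g(p, U) = U + 2*p (g(p, U) = (U + p) + p = U + 2*p)
I(l) = -l² + 73*l (I(l) = -((l² - 73*l) + 0) = -(l² - 73*l) = -l² + 73*l)
-I(g(4*(-2), 8)) = -(8 + 2*(4*(-2)))*(73 - (8 + 2*(4*(-2)))) = -(8 + 2*(-8))*(73 - (8 + 2*(-8))) = -(8 - 16)*(73 - (8 - 16)) = -(-8)*(73 - 1*(-8)) = -(-8)*(73 + 8) = -(-8)*81 = -1*(-648) = 648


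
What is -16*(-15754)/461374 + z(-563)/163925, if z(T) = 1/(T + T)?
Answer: 23262929614913/42580102650850 ≈ 0.54633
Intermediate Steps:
z(T) = 1/(2*T)
-16*(-15754)/461374 + z(-563)/163925 = -16*(-15754)/461374 + ((1/2)/(-563))/163925 = 252064*(1/461374) + ((1/2)*(-1/563))*(1/163925) = 126032/230687 - 1/1126*1/163925 = 126032/230687 - 1/184579550 = 23262929614913/42580102650850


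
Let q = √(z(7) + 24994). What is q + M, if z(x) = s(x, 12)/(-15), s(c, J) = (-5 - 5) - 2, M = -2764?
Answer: -2764 + 3*√69430/5 ≈ -2605.9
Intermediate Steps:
s(c, J) = -12 (s(c, J) = -10 - 2 = -12)
z(x) = ⅘ (z(x) = -12/(-15) = -12*(-1/15) = ⅘)
q = 3*√69430/5 (q = √(⅘ + 24994) = √(124974/5) = 3*√69430/5 ≈ 158.10)
q + M = 3*√69430/5 - 2764 = -2764 + 3*√69430/5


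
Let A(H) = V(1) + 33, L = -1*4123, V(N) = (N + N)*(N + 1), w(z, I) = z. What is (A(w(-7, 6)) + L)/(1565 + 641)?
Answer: -2043/1103 ≈ -1.8522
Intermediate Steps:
V(N) = 2*N*(1 + N) (V(N) = (2*N)*(1 + N) = 2*N*(1 + N))
L = -4123
A(H) = 37 (A(H) = 2*1*(1 + 1) + 33 = 2*1*2 + 33 = 4 + 33 = 37)
(A(w(-7, 6)) + L)/(1565 + 641) = (37 - 4123)/(1565 + 641) = -4086/2206 = -4086*1/2206 = -2043/1103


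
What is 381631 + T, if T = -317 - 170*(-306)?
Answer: 433334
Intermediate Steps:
T = 51703 (T = -317 + 52020 = 51703)
381631 + T = 381631 + 51703 = 433334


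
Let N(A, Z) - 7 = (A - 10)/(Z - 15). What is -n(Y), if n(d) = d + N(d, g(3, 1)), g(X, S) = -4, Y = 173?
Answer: -3257/19 ≈ -171.42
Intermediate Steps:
N(A, Z) = 7 + (-10 + A)/(-15 + Z) (N(A, Z) = 7 + (A - 10)/(Z - 15) = 7 + (-10 + A)/(-15 + Z))
n(d) = 143/19 + 18*d/19 (n(d) = d + (-115 + d + 7*(-4))/(-15 - 4) = d + (-115 + d - 28)/(-19) = d - (-143 + d)/19 = d + (143/19 - d/19) = 143/19 + 18*d/19)
-n(Y) = -(143/19 + (18/19)*173) = -(143/19 + 3114/19) = -1*3257/19 = -3257/19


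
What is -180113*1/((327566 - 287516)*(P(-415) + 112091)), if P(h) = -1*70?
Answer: -180113/4486441050 ≈ -4.0146e-5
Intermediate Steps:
P(h) = -70
-180113*1/((327566 - 287516)*(P(-415) + 112091)) = -180113*1/((-70 + 112091)*(327566 - 287516)) = -180113/(112021*40050) = -180113/4486441050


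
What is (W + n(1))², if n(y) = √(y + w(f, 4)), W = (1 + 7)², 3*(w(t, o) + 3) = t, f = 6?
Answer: 4096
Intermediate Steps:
w(t, o) = -3 + t/3
W = 64 (W = 8² = 64)
n(y) = √(-1 + y) (n(y) = √(y + (-3 + (⅓)*6)) = √(y + (-3 + 2)) = √(y - 1) = √(-1 + y))
(W + n(1))² = (64 + √(-1 + 1))² = (64 + √0)² = (64 + 0)² = 64² = 4096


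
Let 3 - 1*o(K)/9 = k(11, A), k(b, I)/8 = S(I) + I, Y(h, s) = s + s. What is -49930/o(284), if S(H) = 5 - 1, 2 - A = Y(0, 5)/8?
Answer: 9986/63 ≈ 158.51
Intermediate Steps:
Y(h, s) = 2*s
A = ¾ (A = 2 - 2*5/8 = 2 - 10/8 = 2 - 1*5/4 = 2 - 5/4 = ¾ ≈ 0.75000)
S(H) = 4
k(b, I) = 32 + 8*I (k(b, I) = 8*(4 + I) = 32 + 8*I)
o(K) = -315 (o(K) = 27 - 9*(32 + 8*(¾)) = 27 - 9*(32 + 6) = 27 - 9*38 = 27 - 342 = -315)
-49930/o(284) = -49930/(-315) = -49930*(-1/315) = 9986/63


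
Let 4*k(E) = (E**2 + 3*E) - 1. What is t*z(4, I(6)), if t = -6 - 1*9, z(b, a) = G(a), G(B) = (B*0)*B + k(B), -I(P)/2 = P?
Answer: -1605/4 ≈ -401.25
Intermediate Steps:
k(E) = -1/4 + E**2/4 + 3*E/4 (k(E) = ((E**2 + 3*E) - 1)/4 = (-1 + E**2 + 3*E)/4 = -1/4 + E**2/4 + 3*E/4)
I(P) = -2*P
G(B) = -1/4 + B**2/4 + 3*B/4 (G(B) = (B*0)*B + (-1/4 + B**2/4 + 3*B/4) = 0*B + (-1/4 + B**2/4 + 3*B/4) = 0 + (-1/4 + B**2/4 + 3*B/4) = -1/4 + B**2/4 + 3*B/4)
z(b, a) = -1/4 + a**2/4 + 3*a/4
t = -15 (t = -6 - 9 = -15)
t*z(4, I(6)) = -15*(-1/4 + (-2*6)**2/4 + 3*(-2*6)/4) = -15*(-1/4 + (1/4)*(-12)**2 + (3/4)*(-12)) = -15*(-1/4 + (1/4)*144 - 9) = -15*(-1/4 + 36 - 9) = -15*107/4 = -1605/4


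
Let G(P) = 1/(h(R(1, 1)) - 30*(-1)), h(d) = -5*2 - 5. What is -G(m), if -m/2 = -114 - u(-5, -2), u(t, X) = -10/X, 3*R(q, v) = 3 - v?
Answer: -1/15 ≈ -0.066667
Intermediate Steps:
R(q, v) = 1 - v/3 (R(q, v) = (3 - v)/3 = 1 - v/3)
h(d) = -15 (h(d) = -10 - 5 = -15)
m = 238 (m = -2*(-114 - (-10)/(-2)) = -2*(-114 - (-10)*(-1)/2) = -2*(-114 - 1*5) = -2*(-114 - 5) = -2*(-119) = 238)
G(P) = 1/15 (G(P) = 1/(-15 - 30*(-1)) = 1/(-15 + 30) = 1/15)
-G(m) = -1*1/15 = -1/15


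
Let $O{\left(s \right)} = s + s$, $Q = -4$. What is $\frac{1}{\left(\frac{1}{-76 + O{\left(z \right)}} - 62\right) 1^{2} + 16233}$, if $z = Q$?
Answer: $\frac{84}{1358363} \approx 6.1839 \cdot 10^{-5}$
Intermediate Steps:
$z = -4$
$O{\left(s \right)} = 2 s$
$\frac{1}{\left(\frac{1}{-76 + O{\left(z \right)}} - 62\right) 1^{2} + 16233} = \frac{1}{\left(\frac{1}{-76 + 2 \left(-4\right)} - 62\right) 1^{2} + 16233} = \frac{1}{\left(\frac{1}{-76 - 8} - 62\right) 1 + 16233} = \frac{1}{\left(\frac{1}{-84} - 62\right) 1 + 16233} = \frac{1}{\left(- \frac{1}{84} - 62\right) 1 + 16233} = \frac{1}{\left(- \frac{5209}{84}\right) 1 + 16233} = \frac{1}{- \frac{5209}{84} + 16233} = \frac{1}{\frac{1358363}{84}} = \frac{84}{1358363}$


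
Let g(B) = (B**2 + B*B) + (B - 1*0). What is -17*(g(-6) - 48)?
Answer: -306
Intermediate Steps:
g(B) = B + 2*B**2 (g(B) = (B**2 + B**2) + (B + 0) = 2*B**2 + B = B + 2*B**2)
-17*(g(-6) - 48) = -17*(-6*(1 + 2*(-6)) - 48) = -17*(-6*(1 - 12) - 48) = -17*(-6*(-11) - 48) = -17*(66 - 48) = -17*18 = -306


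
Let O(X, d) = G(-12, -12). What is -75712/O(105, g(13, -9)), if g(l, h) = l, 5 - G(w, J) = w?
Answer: -75712/17 ≈ -4453.6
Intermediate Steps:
G(w, J) = 5 - w
O(X, d) = 17 (O(X, d) = 5 - 1*(-12) = 5 + 12 = 17)
-75712/O(105, g(13, -9)) = -75712/17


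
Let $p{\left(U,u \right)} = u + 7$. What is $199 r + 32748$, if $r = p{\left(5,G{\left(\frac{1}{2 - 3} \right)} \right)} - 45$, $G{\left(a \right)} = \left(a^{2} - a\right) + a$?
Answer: $25385$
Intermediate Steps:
$G{\left(a \right)} = a^{2}$
$p{\left(U,u \right)} = 7 + u$
$r = -37$ ($r = \left(7 + \left(\frac{1}{2 - 3}\right)^{2}\right) - 45 = \left(7 + \left(\frac{1}{-1}\right)^{2}\right) - 45 = \left(7 + \left(-1\right)^{2}\right) - 45 = \left(7 + 1\right) - 45 = 8 - 45 = -37$)
$199 r + 32748 = 199 \left(-37\right) + 32748 = -7363 + 32748 = 25385$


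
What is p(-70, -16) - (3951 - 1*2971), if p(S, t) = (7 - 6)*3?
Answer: -977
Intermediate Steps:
p(S, t) = 3 (p(S, t) = 1*3 = 3)
p(-70, -16) - (3951 - 1*2971) = 3 - (3951 - 1*2971) = 3 - (3951 - 2971) = 3 - 1*980 = 3 - 980 = -977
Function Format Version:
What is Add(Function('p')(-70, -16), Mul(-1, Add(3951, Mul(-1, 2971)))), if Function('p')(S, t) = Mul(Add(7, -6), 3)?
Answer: -977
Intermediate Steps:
Function('p')(S, t) = 3 (Function('p')(S, t) = Mul(1, 3) = 3)
Add(Function('p')(-70, -16), Mul(-1, Add(3951, Mul(-1, 2971)))) = Add(3, Mul(-1, Add(3951, Mul(-1, 2971)))) = Add(3, Mul(-1, Add(3951, -2971))) = Add(3, Mul(-1, 980)) = Add(3, -980) = -977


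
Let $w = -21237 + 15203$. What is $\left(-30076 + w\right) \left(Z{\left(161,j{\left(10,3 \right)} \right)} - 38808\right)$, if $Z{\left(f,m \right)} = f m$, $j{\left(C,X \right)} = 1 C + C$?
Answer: $1285082680$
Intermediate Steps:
$w = -6034$
$j{\left(C,X \right)} = 2 C$ ($j{\left(C,X \right)} = C + C = 2 C$)
$\left(-30076 + w\right) \left(Z{\left(161,j{\left(10,3 \right)} \right)} - 38808\right) = \left(-30076 - 6034\right) \left(161 \cdot 2 \cdot 10 - 38808\right) = - 36110 \left(161 \cdot 20 - 38808\right) = - 36110 \left(3220 - 38808\right) = \left(-36110\right) \left(-35588\right) = 1285082680$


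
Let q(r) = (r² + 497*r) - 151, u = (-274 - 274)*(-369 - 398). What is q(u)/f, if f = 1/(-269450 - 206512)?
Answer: -84185510667735234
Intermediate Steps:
f = -1/475962 (f = 1/(-475962) = -1/475962 ≈ -2.1010e-6)
u = 420316 (u = -548*(-767) = 420316)
q(r) = -151 + r² + 497*r
q(u)/f = (-151 + 420316² + 497*420316)/(-1/475962) = (-151 + 176665539856 + 208897052)*(-475962) = 176874436757*(-475962) = -84185510667735234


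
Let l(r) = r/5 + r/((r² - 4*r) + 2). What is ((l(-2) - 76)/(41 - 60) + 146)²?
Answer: 27573001/1225 ≈ 22509.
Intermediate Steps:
l(r) = r/5 + r/(2 + r² - 4*r) (l(r) = r*(⅕) + r/(2 + r² - 4*r) = r/5 + r/(2 + r² - 4*r))
((l(-2) - 76)/(41 - 60) + 146)² = (((⅕)*(-2)*(7 + (-2)² - 4*(-2))/(2 + (-2)² - 4*(-2)) - 76)/(41 - 60) + 146)² = (((⅕)*(-2)*(7 + 4 + 8)/(2 + 4 + 8) - 76)/(-19) + 146)² = (((⅕)*(-2)*19/14 - 76)*(-1/19) + 146)² = (((⅕)*(-2)*(1/14)*19 - 76)*(-1/19) + 146)² = ((-19/35 - 76)*(-1/19) + 146)² = (-2679/35*(-1/19) + 146)² = (141/35 + 146)² = (5251/35)² = 27573001/1225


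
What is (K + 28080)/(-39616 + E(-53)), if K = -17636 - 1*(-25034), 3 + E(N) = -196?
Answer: -35478/39815 ≈ -0.89107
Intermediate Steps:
E(N) = -199 (E(N) = -3 - 196 = -199)
K = 7398 (K = -17636 + 25034 = 7398)
(K + 28080)/(-39616 + E(-53)) = (7398 + 28080)/(-39616 - 199) = 35478/(-39815) = 35478*(-1/39815) = -35478/39815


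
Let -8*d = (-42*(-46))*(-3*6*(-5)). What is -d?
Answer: 21735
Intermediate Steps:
d = -21735 (d = -(-42*(-46))*-3*6*(-5)/8 = -483*(-18*(-5))/2 = -483*90/2 = -⅛*173880 = -21735)
-d = -1*(-21735) = 21735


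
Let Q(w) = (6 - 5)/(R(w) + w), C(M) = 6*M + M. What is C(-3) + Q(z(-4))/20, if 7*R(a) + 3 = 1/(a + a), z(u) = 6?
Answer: -7032/335 ≈ -20.991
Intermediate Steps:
C(M) = 7*M
R(a) = -3/7 + 1/(14*a) (R(a) = -3/7 + 1/(7*(a + a)) = -3/7 + 1/(7*((2*a))) = -3/7 + (1/(2*a))/7 = -3/7 + 1/(14*a))
Q(w) = 1/(w + (1 - 6*w)/(14*w)) (Q(w) = (6 - 5)/((1 - 6*w)/(14*w) + w) = 1/(w + (1 - 6*w)/(14*w)))
C(-3) + Q(z(-4))/20 = 7*(-3) + (14*6/(1 - 6*6 + 14*6²))/20 = -21 + (14*6/(1 - 36 + 14*36))/20 = -21 + (14*6/(1 - 36 + 504))/20 = -21 + (14*6/469)/20 = -21 + (14*6*(1/469))/20 = -21 + (1/20)*(12/67) = -21 + 3/335 = -7032/335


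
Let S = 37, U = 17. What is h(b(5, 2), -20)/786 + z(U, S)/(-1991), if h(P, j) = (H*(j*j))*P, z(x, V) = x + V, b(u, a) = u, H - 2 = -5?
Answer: -1998074/260821 ≈ -7.6607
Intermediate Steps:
H = -3 (H = 2 - 5 = -3)
z(x, V) = V + x
h(P, j) = -3*P*j**2 (h(P, j) = (-3*j*j)*P = (-3*j**2)*P = -3*P*j**2)
h(b(5, 2), -20)/786 + z(U, S)/(-1991) = -3*5*(-20)**2/786 + (37 + 17)/(-1991) = -3*5*400*(1/786) + 54*(-1/1991) = -6000*1/786 - 54/1991 = -1000/131 - 54/1991 = -1998074/260821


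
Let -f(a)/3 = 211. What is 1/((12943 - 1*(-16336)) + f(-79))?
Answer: 1/28646 ≈ 3.4909e-5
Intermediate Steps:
f(a) = -633 (f(a) = -3*211 = -633)
1/((12943 - 1*(-16336)) + f(-79)) = 1/((12943 - 1*(-16336)) - 633) = 1/((12943 + 16336) - 633) = 1/(29279 - 633) = 1/28646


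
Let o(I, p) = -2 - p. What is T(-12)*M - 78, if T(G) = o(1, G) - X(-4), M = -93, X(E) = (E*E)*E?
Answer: -6960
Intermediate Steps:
X(E) = E**3 (X(E) = E**2*E = E**3)
T(G) = 62 - G (T(G) = (-2 - G) - 1*(-4)**3 = (-2 - G) - 1*(-64) = (-2 - G) + 64 = 62 - G)
T(-12)*M - 78 = (62 - 1*(-12))*(-93) - 78 = (62 + 12)*(-93) - 78 = 74*(-93) - 78 = -6882 - 78 = -6960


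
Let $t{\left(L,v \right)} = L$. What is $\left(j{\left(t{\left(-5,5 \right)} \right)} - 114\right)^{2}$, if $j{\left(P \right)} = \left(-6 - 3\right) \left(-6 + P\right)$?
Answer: $225$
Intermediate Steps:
$j{\left(P \right)} = 54 - 9 P$ ($j{\left(P \right)} = - 9 \left(-6 + P\right) = 54 - 9 P$)
$\left(j{\left(t{\left(-5,5 \right)} \right)} - 114\right)^{2} = \left(\left(54 - -45\right) - 114\right)^{2} = \left(\left(54 + 45\right) - 114\right)^{2} = \left(99 - 114\right)^{2} = \left(-15\right)^{2} = 225$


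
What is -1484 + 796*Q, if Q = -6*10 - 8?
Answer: -55612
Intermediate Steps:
Q = -68 (Q = -60 - 8 = -68)
-1484 + 796*Q = -1484 + 796*(-68) = -1484 - 54128 = -55612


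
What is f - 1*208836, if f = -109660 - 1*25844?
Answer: -344340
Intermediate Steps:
f = -135504 (f = -109660 - 25844 = -135504)
f - 1*208836 = -135504 - 1*208836 = -135504 - 208836 = -344340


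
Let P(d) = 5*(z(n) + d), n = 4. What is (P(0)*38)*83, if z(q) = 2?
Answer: 31540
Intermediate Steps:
P(d) = 10 + 5*d (P(d) = 5*(2 + d) = 10 + 5*d)
(P(0)*38)*83 = ((10 + 5*0)*38)*83 = ((10 + 0)*38)*83 = (10*38)*83 = 380*83 = 31540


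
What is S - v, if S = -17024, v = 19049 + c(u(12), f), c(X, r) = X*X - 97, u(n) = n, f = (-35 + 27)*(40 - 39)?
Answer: -36120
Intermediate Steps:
f = -8 (f = -8*1 = -8)
c(X, r) = -97 + X**2 (c(X, r) = X**2 - 97 = -97 + X**2)
v = 19096 (v = 19049 + (-97 + 12**2) = 19049 + (-97 + 144) = 19049 + 47 = 19096)
S - v = -17024 - 1*19096 = -17024 - 19096 = -36120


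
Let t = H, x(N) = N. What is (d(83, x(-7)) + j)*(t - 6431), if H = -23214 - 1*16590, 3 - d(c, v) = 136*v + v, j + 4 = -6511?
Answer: 256742955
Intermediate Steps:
j = -6515 (j = -4 - 6511 = -6515)
d(c, v) = 3 - 137*v (d(c, v) = 3 - (136*v + v) = 3 - 137*v)
H = -39804 (H = -23214 - 16590 = -39804)
t = -39804
(d(83, x(-7)) + j)*(t - 6431) = ((3 - 137*(-7)) - 6515)*(-39804 - 6431) = ((3 + 959) - 6515)*(-46235) = (962 - 6515)*(-46235) = -5553*(-46235) = 256742955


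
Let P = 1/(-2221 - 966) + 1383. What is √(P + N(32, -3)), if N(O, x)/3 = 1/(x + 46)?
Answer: √25974370303061/137041 ≈ 37.190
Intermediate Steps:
N(O, x) = 3/(46 + x) (N(O, x) = 3/(x + 46) = 3/(46 + x))
P = 4407620/3187 (P = 1/(-3187) + 1383 = -1/3187 + 1383 = 4407620/3187 ≈ 1383.0)
√(P + N(32, -3)) = √(4407620/3187 + 3/(46 - 3)) = √(4407620/3187 + 3/43) = √(189537221/137041) = √25974370303061/137041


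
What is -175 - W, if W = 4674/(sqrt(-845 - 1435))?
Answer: -175 + 41*I*sqrt(570)/10 ≈ -175.0 + 97.886*I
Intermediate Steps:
W = -41*I*sqrt(570)/10 (W = 4674/(sqrt(-2280)) = 4674/((2*I*sqrt(570))) = 4674*(-I*sqrt(570)/1140) = -41*I*sqrt(570)/10 ≈ -97.886*I)
-175 - W = -175 - (-41)*I*sqrt(570)/10 = -175 + 41*I*sqrt(570)/10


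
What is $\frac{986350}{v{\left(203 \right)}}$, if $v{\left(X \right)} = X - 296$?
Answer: $- \frac{986350}{93} \approx -10606.0$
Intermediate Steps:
$v{\left(X \right)} = -296 + X$ ($v{\left(X \right)} = X - 296 = -296 + X$)
$\frac{986350}{v{\left(203 \right)}} = \frac{986350}{-296 + 203} = \frac{986350}{-93} = 986350 \left(- \frac{1}{93}\right) = - \frac{986350}{93}$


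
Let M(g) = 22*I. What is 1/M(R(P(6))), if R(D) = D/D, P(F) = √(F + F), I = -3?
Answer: -1/66 ≈ -0.015152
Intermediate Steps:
P(F) = √2*√F (P(F) = √(2*F) = √2*√F)
R(D) = 1
M(g) = -66 (M(g) = 22*(-3) = -66)
1/M(R(P(6))) = 1/(-66) = -1/66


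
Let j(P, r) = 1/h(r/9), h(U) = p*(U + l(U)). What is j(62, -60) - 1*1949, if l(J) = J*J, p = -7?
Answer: -4638629/2380 ≈ -1949.0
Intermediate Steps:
l(J) = J²
h(U) = -7*U - 7*U² (h(U) = -7*(U + U²) = -7*U - 7*U²)
j(P, r) = 9/(7*r*(-1 - r/9)) (j(P, r) = 1/(7*(r/9)*(-1 - r/9)) = 1/(7*r*(-1 - r/9)/9) = 9/(7*r*(-1 - r/9)))
j(62, -60) - 1*1949 = (81/7)/(-60*(-9 - 1*(-60))) - 1*1949 = (81/7)*(-1/60)/(-9 + 60) - 1949 = (81/7)*(-1/60)/51 - 1949 = (81/7)*(-1/60)*(1/51) - 1949 = -9/2380 - 1949 = -4638629/2380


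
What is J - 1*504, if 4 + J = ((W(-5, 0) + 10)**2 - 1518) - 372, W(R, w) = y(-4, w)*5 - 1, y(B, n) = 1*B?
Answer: -2277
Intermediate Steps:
y(B, n) = B
W(R, w) = -21 (W(R, w) = -4*5 - 1 = -20 - 1 = -21)
J = -1773 (J = -4 + (((-21 + 10)**2 - 1518) - 372) = -4 + (((-11)**2 - 1518) - 372) = -4 + ((121 - 1518) - 372) = -4 + (-1397 - 372) = -4 - 1769 = -1773)
J - 1*504 = -1773 - 1*504 = -1773 - 504 = -2277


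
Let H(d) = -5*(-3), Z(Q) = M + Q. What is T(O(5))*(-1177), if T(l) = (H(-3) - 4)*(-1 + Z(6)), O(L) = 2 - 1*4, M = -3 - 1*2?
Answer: 0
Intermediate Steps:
M = -5 (M = -3 - 2 = -5)
O(L) = -2 (O(L) = 2 - 4 = -2)
Z(Q) = -5 + Q
H(d) = 15
T(l) = 0 (T(l) = (15 - 4)*(-1 + (-5 + 6)) = 11*(-1 + 1) = 11*0 = 0)
T(O(5))*(-1177) = 0*(-1177) = 0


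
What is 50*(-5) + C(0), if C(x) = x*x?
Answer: -250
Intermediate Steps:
C(x) = x²
50*(-5) + C(0) = 50*(-5) + 0² = -250 + 0 = -250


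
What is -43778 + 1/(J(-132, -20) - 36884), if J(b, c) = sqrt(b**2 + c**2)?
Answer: -14889025115645/340102908 - sqrt(1114)/340102908 ≈ -43778.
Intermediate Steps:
-43778 + 1/(J(-132, -20) - 36884) = -43778 + 1/(sqrt((-132)**2 + (-20)**2) - 36884) = -43778 + 1/(sqrt(17424 + 400) - 36884) = -43778 + 1/(sqrt(17824) - 36884) = -43778 + 1/(4*sqrt(1114) - 36884) = -43778 + 1/(-36884 + 4*sqrt(1114))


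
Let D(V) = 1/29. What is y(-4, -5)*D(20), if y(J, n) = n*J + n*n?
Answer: 45/29 ≈ 1.5517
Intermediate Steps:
y(J, n) = n² + J*n (y(J, n) = J*n + n² = n² + J*n)
D(V) = 1/29
y(-4, -5)*D(20) = -5*(-4 - 5)*(1/29) = -5*(-9)*(1/29) = 45*(1/29) = 45/29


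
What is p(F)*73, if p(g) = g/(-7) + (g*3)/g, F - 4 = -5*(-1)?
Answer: 876/7 ≈ 125.14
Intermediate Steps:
F = 9 (F = 4 - 5*(-1) = 4 + 5 = 9)
p(g) = 3 - g/7 (p(g) = g*(-⅐) + (3*g)/g = -g/7 + 3 = 3 - g/7)
p(F)*73 = (3 - ⅐*9)*73 = (3 - 9/7)*73 = (12/7)*73 = 876/7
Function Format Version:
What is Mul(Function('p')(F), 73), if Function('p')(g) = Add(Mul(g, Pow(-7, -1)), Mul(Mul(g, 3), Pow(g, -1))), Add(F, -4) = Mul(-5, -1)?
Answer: Rational(876, 7) ≈ 125.14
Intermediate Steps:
F = 9 (F = Add(4, Mul(-5, -1)) = Add(4, 5) = 9)
Function('p')(g) = Add(3, Mul(Rational(-1, 7), g)) (Function('p')(g) = Add(Mul(g, Rational(-1, 7)), Mul(Mul(3, g), Pow(g, -1))) = Add(Mul(Rational(-1, 7), g), 3) = Add(3, Mul(Rational(-1, 7), g)))
Mul(Function('p')(F), 73) = Mul(Add(3, Mul(Rational(-1, 7), 9)), 73) = Mul(Add(3, Rational(-9, 7)), 73) = Mul(Rational(12, 7), 73) = Rational(876, 7)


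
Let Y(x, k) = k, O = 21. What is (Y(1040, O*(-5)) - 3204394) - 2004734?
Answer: -5209233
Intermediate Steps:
(Y(1040, O*(-5)) - 3204394) - 2004734 = (21*(-5) - 3204394) - 2004734 = (-105 - 3204394) - 2004734 = -3204499 - 2004734 = -5209233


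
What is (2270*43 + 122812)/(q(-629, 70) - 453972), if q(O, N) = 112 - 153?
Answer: -220422/454013 ≈ -0.48550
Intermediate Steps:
q(O, N) = -41
(2270*43 + 122812)/(q(-629, 70) - 453972) = (2270*43 + 122812)/(-41 - 453972) = (97610 + 122812)/(-454013) = 220422*(-1/454013) = -220422/454013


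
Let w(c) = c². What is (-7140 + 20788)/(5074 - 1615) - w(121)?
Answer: -50629571/3459 ≈ -14637.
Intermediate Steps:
(-7140 + 20788)/(5074 - 1615) - w(121) = (-7140 + 20788)/(5074 - 1615) - 1*121² = 13648/3459 - 1*14641 = 13648*(1/3459) - 14641 = 13648/3459 - 14641 = -50629571/3459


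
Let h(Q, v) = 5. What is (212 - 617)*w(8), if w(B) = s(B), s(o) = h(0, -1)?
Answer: -2025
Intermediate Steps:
s(o) = 5
w(B) = 5
(212 - 617)*w(8) = (212 - 617)*5 = -405*5 = -2025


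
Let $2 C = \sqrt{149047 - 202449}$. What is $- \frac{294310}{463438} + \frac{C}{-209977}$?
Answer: $- \frac{147155}{231719} - \frac{i \sqrt{53402}}{419954} \approx -0.63506 - 0.00055027 i$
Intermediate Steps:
$C = \frac{i \sqrt{53402}}{2}$ ($C = \frac{\sqrt{149047 - 202449}}{2} = \frac{\sqrt{-53402}}{2} = \frac{i \sqrt{53402}}{2} \approx 115.54 i$)
$- \frac{294310}{463438} + \frac{C}{-209977} = - \frac{294310}{463438} + \frac{\frac{1}{2} i \sqrt{53402}}{-209977} = \left(-294310\right) \frac{1}{463438} + \frac{i \sqrt{53402}}{2} \left(- \frac{1}{209977}\right) = - \frac{147155}{231719} - \frac{i \sqrt{53402}}{419954}$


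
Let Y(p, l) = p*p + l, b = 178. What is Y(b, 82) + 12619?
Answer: 44385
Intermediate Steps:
Y(p, l) = l + p**2 (Y(p, l) = p**2 + l = l + p**2)
Y(b, 82) + 12619 = (82 + 178**2) + 12619 = (82 + 31684) + 12619 = 31766 + 12619 = 44385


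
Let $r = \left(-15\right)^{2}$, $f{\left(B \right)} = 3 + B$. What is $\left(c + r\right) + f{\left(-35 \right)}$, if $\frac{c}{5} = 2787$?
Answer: $14128$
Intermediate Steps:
$c = 13935$ ($c = 5 \cdot 2787 = 13935$)
$r = 225$
$\left(c + r\right) + f{\left(-35 \right)} = \left(13935 + 225\right) + \left(3 - 35\right) = 14160 - 32 = 14128$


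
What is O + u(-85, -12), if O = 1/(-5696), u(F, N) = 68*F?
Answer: -32922881/5696 ≈ -5780.0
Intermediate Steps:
O = -1/5696 ≈ -0.00017556
O + u(-85, -12) = -1/5696 + 68*(-85) = -1/5696 - 5780 = -32922881/5696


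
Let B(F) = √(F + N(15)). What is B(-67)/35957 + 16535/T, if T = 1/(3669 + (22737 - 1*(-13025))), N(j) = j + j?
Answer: 651991585 + I*√37/35957 ≈ 6.5199e+8 + 0.00016917*I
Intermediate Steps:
N(j) = 2*j
B(F) = √(30 + F) (B(F) = √(F + 2*15) = √(F + 30) = √(30 + F))
T = 1/39431 (T = 1/(3669 + (22737 + 13025)) = 1/(3669 + 35762) = 1/39431 ≈ 2.5361e-5)
B(-67)/35957 + 16535/T = √(30 - 67)/35957 + 16535/(1/39431) = √(-37)*(1/35957) + 16535*39431 = (I*√37)*(1/35957) + 651991585 = I*√37/35957 + 651991585 = 651991585 + I*√37/35957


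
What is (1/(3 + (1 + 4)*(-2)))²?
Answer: 1/49 ≈ 0.020408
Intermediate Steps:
(1/(3 + (1 + 4)*(-2)))² = (1/(3 + 5*(-2)))² = (1/(3 - 10))² = (1/(-7))² = (-⅐)² = 1/49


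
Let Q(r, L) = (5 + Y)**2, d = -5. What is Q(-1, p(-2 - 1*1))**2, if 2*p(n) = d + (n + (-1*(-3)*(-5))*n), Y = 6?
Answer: 14641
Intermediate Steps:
p(n) = -5/2 - 7*n (p(n) = (-5 + (n + (-1*(-3)*(-5))*n))/2 = (-5 + (n + (3*(-5))*n))/2 = (-5 + (n - 15*n))/2 = (-5 - 14*n)/2 = -5/2 - 7*n)
Q(r, L) = 121 (Q(r, L) = (5 + 6)**2 = 11**2 = 121)
Q(-1, p(-2 - 1*1))**2 = 121**2 = 14641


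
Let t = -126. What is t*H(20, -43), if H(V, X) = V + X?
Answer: 2898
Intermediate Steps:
t*H(20, -43) = -126*(20 - 43) = -126*(-23) = 2898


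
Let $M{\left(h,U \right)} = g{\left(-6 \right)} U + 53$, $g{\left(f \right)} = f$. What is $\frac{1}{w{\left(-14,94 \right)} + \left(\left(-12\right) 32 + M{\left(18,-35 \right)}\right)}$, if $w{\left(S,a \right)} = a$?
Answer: $- \frac{1}{27} \approx -0.037037$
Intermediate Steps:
$M{\left(h,U \right)} = 53 - 6 U$ ($M{\left(h,U \right)} = - 6 U + 53 = 53 - 6 U$)
$\frac{1}{w{\left(-14,94 \right)} + \left(\left(-12\right) 32 + M{\left(18,-35 \right)}\right)} = \frac{1}{94 + \left(\left(-12\right) 32 + \left(53 - -210\right)\right)} = \frac{1}{94 + \left(-384 + \left(53 + 210\right)\right)} = \frac{1}{94 + \left(-384 + 263\right)} = \frac{1}{94 - 121} = \frac{1}{-27} = - \frac{1}{27}$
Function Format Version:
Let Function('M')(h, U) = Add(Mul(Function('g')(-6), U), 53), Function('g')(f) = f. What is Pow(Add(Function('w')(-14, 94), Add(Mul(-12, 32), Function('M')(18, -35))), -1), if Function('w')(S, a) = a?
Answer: Rational(-1, 27) ≈ -0.037037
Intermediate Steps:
Function('M')(h, U) = Add(53, Mul(-6, U)) (Function('M')(h, U) = Add(Mul(-6, U), 53) = Add(53, Mul(-6, U)))
Pow(Add(Function('w')(-14, 94), Add(Mul(-12, 32), Function('M')(18, -35))), -1) = Pow(Add(94, Add(Mul(-12, 32), Add(53, Mul(-6, -35)))), -1) = Pow(Add(94, Add(-384, Add(53, 210))), -1) = Pow(Add(94, Add(-384, 263)), -1) = Pow(Add(94, -121), -1) = Pow(-27, -1) = Rational(-1, 27)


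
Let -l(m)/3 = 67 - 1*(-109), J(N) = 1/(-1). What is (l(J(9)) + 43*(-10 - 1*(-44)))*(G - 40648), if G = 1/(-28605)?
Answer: -1085995462294/28605 ≈ -3.7965e+7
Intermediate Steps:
G = -1/28605 ≈ -3.4959e-5
J(N) = -1
l(m) = -528 (l(m) = -3*(67 - 1*(-109)) = -3*(67 + 109) = -3*176 = -528)
(l(J(9)) + 43*(-10 - 1*(-44)))*(G - 40648) = (-528 + 43*(-10 - 1*(-44)))*(-1/28605 - 40648) = (-528 + 43*(-10 + 44))*(-1162736041/28605) = (-528 + 43*34)*(-1162736041/28605) = (-528 + 1462)*(-1162736041/28605) = 934*(-1162736041/28605) = -1085995462294/28605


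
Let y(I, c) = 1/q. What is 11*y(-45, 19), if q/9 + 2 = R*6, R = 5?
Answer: 11/252 ≈ 0.043651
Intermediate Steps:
q = 252 (q = -18 + 9*(5*6) = -18 + 9*30 = -18 + 270 = 252)
y(I, c) = 1/252
11*y(-45, 19) = 11*(1/252) = 11/252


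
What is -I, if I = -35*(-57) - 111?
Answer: -1884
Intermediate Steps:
I = 1884 (I = 1995 - 111 = 1884)
-I = -1*1884 = -1884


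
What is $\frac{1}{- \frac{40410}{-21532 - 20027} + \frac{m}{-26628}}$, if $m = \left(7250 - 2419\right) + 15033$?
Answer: $\frac{13174203}{2982256} \approx 4.4175$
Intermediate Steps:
$m = 19864$ ($m = \left(7250 - 2419\right) + 15033 = 4831 + 15033 = 19864$)
$\frac{1}{- \frac{40410}{-21532 - 20027} + \frac{m}{-26628}} = \frac{1}{- \frac{40410}{-21532 - 20027} + \frac{19864}{-26628}} = \frac{1}{- \frac{40410}{-21532 - 20027} + 19864 \left(- \frac{1}{26628}\right)} = \frac{1}{- \frac{40410}{-41559} - \frac{4966}{6657}} = \frac{1}{\left(-40410\right) \left(- \frac{1}{41559}\right) - \frac{4966}{6657}} = \frac{1}{\frac{13470}{13853} - \frac{4966}{6657}} = \frac{1}{\frac{2982256}{13174203}} = \frac{13174203}{2982256}$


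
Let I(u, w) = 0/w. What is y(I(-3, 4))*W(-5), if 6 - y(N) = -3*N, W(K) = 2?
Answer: 12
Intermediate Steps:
I(u, w) = 0
y(N) = 6 + 3*N (y(N) = 6 - (-3)*N = 6 + 3*N)
y(I(-3, 4))*W(-5) = (6 + 3*0)*2 = (6 + 0)*2 = 6*2 = 12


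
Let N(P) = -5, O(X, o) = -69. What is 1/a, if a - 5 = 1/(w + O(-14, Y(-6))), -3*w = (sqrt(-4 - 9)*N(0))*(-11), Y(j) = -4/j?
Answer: 410249/2048149 - 165*I*sqrt(13)/2048149 ≈ 0.2003 - 0.00029047*I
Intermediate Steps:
w = -55*I*sqrt(13)/3 (w = -sqrt(-4 - 9)*(-5)*(-11)/3 = -sqrt(-13)*(-5)*(-11)/3 = -(I*sqrt(13))*(-5)*(-11)/3 = -(-5*I*sqrt(13))*(-11)/3 = -55*I*sqrt(13)/3 ≈ -66.102*I)
a = 5 + 1/(-69 - 55*I*sqrt(13)/3) (a = 5 + 1/(-55*I*sqrt(13)/3 - 69) = 5 + 1/(-69 - 55*I*sqrt(13)/3) ≈ 4.9924 + 0.0072397*I)
1/a = 1/(410249/82174 + 165*I*sqrt(13)/82174)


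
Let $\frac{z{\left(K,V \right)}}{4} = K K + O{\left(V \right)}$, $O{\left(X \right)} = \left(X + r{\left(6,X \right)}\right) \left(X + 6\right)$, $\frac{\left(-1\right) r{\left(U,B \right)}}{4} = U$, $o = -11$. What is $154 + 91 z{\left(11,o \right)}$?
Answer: $107898$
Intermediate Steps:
$r{\left(U,B \right)} = - 4 U$
$O{\left(X \right)} = \left(-24 + X\right) \left(6 + X\right)$ ($O{\left(X \right)} = \left(X - 24\right) \left(X + 6\right) = \left(X - 24\right) \left(6 + X\right) = \left(-24 + X\right) \left(6 + X\right)$)
$z{\left(K,V \right)} = -576 - 72 V + 4 K^{2} + 4 V^{2}$ ($z{\left(K,V \right)} = 4 \left(K K - \left(144 - V^{2} + 18 V\right)\right) = 4 \left(K^{2} - \left(144 - V^{2} + 18 V\right)\right) = 4 \left(-144 + K^{2} + V^{2} - 18 V\right) = -576 - 72 V + 4 K^{2} + 4 V^{2}$)
$154 + 91 z{\left(11,o \right)} = 154 + 91 \left(-576 - -792 + 4 \cdot 11^{2} + 4 \left(-11\right)^{2}\right) = 154 + 91 \left(-576 + 792 + 4 \cdot 121 + 4 \cdot 121\right) = 154 + 91 \left(-576 + 792 + 484 + 484\right) = 154 + 91 \cdot 1184 = 154 + 107744 = 107898$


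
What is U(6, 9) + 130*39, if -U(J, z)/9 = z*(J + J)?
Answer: 4098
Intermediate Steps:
U(J, z) = -18*J*z (U(J, z) = -9*z*(J + J) = -9*z*2*J = -18*J*z)
U(6, 9) + 130*39 = -18*6*9 + 130*39 = -972 + 5070 = 4098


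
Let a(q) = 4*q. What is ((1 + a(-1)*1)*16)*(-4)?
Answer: 192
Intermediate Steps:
((1 + a(-1)*1)*16)*(-4) = ((1 + (4*(-1))*1)*16)*(-4) = ((1 - 4*1)*16)*(-4) = ((1 - 4)*16)*(-4) = -3*16*(-4) = -48*(-4) = 192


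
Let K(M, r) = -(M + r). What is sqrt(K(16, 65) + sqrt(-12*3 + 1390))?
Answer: sqrt(-81 + sqrt(1354)) ≈ 6.6486*I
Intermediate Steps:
K(M, r) = -M - r
sqrt(K(16, 65) + sqrt(-12*3 + 1390)) = sqrt((-1*16 - 1*65) + sqrt(-12*3 + 1390)) = sqrt((-16 - 65) + sqrt(-36 + 1390)) = sqrt(-81 + sqrt(1354))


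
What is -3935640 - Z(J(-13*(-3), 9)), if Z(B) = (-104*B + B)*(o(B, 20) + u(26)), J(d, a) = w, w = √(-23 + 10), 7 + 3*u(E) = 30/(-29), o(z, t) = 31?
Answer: -3935640 + 253792*I*√13/87 ≈ -3.9356e+6 + 10518.0*I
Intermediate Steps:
u(E) = -233/87 (u(E) = -7/3 + (30/(-29))/3 = -7/3 + (30*(-1/29))/3 = -7/3 + (⅓)*(-30/29) = -7/3 - 10/29 = -233/87)
w = I*√13 (w = √(-13) = I*√13 ≈ 3.6056*I)
J(d, a) = I*√13
Z(B) = -253792*B/87 (Z(B) = (-104*B + B)*(31 - 233/87) = -103*B*(2464/87) = -253792*B/87)
-3935640 - Z(J(-13*(-3), 9)) = -3935640 - (-253792)*I*√13/87 = -3935640 + 253792*I*√13/87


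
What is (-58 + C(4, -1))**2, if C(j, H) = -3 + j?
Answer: 3249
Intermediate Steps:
(-58 + C(4, -1))**2 = (-58 + (-3 + 4))**2 = (-58 + 1)**2 = (-57)**2 = 3249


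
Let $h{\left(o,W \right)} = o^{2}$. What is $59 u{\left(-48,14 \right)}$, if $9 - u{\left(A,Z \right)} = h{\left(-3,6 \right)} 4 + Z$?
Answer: $-2419$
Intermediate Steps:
$u{\left(A,Z \right)} = -27 - Z$ ($u{\left(A,Z \right)} = 9 - \left(\left(-3\right)^{2} \cdot 4 + Z\right) = 9 - \left(9 \cdot 4 + Z\right) = 9 - \left(36 + Z\right) = -27 - Z$)
$59 u{\left(-48,14 \right)} = 59 \left(-27 - 14\right) = 59 \left(-41\right) = -2419$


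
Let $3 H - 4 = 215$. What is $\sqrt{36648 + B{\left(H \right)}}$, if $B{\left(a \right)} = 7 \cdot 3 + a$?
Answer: $\sqrt{36742} \approx 191.68$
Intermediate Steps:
$H = 73$ ($H = \frac{4}{3} + \frac{1}{3} \cdot 215 = \frac{4}{3} + \frac{215}{3} = 73$)
$B{\left(a \right)} = 21 + a$
$\sqrt{36648 + B{\left(H \right)}} = \sqrt{36648 + \left(21 + 73\right)} = \sqrt{36648 + 94} = \sqrt{36742}$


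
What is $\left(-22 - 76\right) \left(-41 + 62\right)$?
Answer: $-2058$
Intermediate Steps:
$\left(-22 - 76\right) \left(-41 + 62\right) = \left(-98\right) 21 = -2058$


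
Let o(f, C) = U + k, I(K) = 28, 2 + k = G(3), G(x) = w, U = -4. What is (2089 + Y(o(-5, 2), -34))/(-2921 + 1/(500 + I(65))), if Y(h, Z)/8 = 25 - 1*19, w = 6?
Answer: -1128336/1542287 ≈ -0.73160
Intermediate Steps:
G(x) = 6
k = 4 (k = -2 + 6 = 4)
o(f, C) = 0 (o(f, C) = -4 + 4 = 0)
Y(h, Z) = 48 (Y(h, Z) = 8*(25 - 1*19) = 8*(25 - 19) = 8*6 = 48)
(2089 + Y(o(-5, 2), -34))/(-2921 + 1/(500 + I(65))) = (2089 + 48)/(-2921 + 1/(500 + 28)) = 2137/(-2921 + 1/528) = 2137/(-1542287/528) = 2137*(-528/1542287) = -1128336/1542287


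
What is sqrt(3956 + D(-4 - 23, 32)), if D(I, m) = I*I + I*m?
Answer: sqrt(3821) ≈ 61.814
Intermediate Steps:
D(I, m) = I**2 + I*m
sqrt(3956 + D(-4 - 23, 32)) = sqrt(3956 + (-4 - 23)*((-4 - 23) + 32)) = sqrt(3956 - 27*(-27 + 32)) = sqrt(3956 - 27*5) = sqrt(3956 - 135) = sqrt(3821)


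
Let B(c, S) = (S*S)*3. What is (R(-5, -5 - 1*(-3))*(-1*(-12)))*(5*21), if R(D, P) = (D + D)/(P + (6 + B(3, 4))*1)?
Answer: -3150/13 ≈ -242.31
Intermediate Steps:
B(c, S) = 3*S**2 (B(c, S) = S**2*3 = 3*S**2)
R(D, P) = 2*D/(54 + P) (R(D, P) = (D + D)/(P + (6 + 3*4**2)*1) = (2*D)/(P + (6 + 3*16)*1) = (2*D)/(P + (6 + 48)*1) = (2*D)/(P + 54*1) = (2*D)/(P + 54) = (2*D)/(54 + P) = 2*D/(54 + P))
(R(-5, -5 - 1*(-3))*(-1*(-12)))*(5*21) = ((2*(-5)/(54 + (-5 - 1*(-3))))*(-1*(-12)))*(5*21) = ((2*(-5)/(54 + (-5 + 3)))*12)*105 = ((2*(-5)/(54 - 2))*12)*105 = ((2*(-5)/52)*12)*105 = ((2*(-5)*(1/52))*12)*105 = -5/26*12*105 = -30/13*105 = -3150/13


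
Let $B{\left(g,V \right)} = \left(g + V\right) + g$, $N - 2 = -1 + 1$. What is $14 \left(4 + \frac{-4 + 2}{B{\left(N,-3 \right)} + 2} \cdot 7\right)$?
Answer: $- \frac{28}{3} \approx -9.3333$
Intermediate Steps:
$N = 2$ ($N = 2 + \left(-1 + 1\right) = 2 + 0 = 2$)
$B{\left(g,V \right)} = V + 2 g$ ($B{\left(g,V \right)} = \left(V + g\right) + g = V + 2 g$)
$14 \left(4 + \frac{-4 + 2}{B{\left(N,-3 \right)} + 2} \cdot 7\right) = 14 \left(4 + \frac{-4 + 2}{\left(-3 + 2 \cdot 2\right) + 2} \cdot 7\right) = 14 \left(4 + - \frac{2}{\left(-3 + 4\right) + 2} \cdot 7\right) = 14 \left(4 + - \frac{2}{1 + 2} \cdot 7\right) = 14 \left(4 + - \frac{2}{3} \cdot 7\right) = 14 \left(4 + \left(-2\right) \frac{1}{3} \cdot 7\right) = 14 \left(4 - \frac{14}{3}\right) = 14 \left(- \frac{2}{3}\right) = - \frac{28}{3}$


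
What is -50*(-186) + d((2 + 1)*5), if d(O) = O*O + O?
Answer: 9540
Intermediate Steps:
d(O) = O + O**2 (d(O) = O**2 + O = O + O**2)
-50*(-186) + d((2 + 1)*5) = -50*(-186) + ((2 + 1)*5)*(1 + (2 + 1)*5) = 9300 + (3*5)*(1 + 3*5) = 9300 + 15*(1 + 15) = 9300 + 15*16 = 9300 + 240 = 9540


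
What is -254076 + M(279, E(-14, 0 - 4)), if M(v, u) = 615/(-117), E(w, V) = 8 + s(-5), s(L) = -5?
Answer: -9909169/39 ≈ -2.5408e+5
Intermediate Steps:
E(w, V) = 3 (E(w, V) = 8 - 5 = 3)
M(v, u) = -205/39 (M(v, u) = 615*(-1/117) = -205/39)
-254076 + M(279, E(-14, 0 - 4)) = -254076 - 205/39 = -9909169/39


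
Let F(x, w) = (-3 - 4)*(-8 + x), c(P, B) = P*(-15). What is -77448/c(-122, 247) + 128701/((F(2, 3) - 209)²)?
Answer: -320737407/8506145 ≈ -37.707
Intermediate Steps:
c(P, B) = -15*P
F(x, w) = 56 - 7*x (F(x, w) = -7*(-8 + x) = 56 - 7*x)
-77448/c(-122, 247) + 128701/((F(2, 3) - 209)²) = -77448/((-15*(-122))) + 128701/(((56 - 7*2) - 209)²) = -77448/1830 + 128701/(((56 - 14) - 209)²) = -77448*1/1830 + 128701/((42 - 209)²) = -12908/305 + 128701/((-167)²) = -12908/305 + 128701/27889 = -320737407/8506145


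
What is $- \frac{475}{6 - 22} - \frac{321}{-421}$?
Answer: $\frac{205111}{6736} \approx 30.45$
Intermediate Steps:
$- \frac{475}{6 - 22} - \frac{321}{-421} = - \frac{475}{6 - 22} - - \frac{321}{421} = - \frac{475}{-16} + \frac{321}{421} = \left(-475\right) \left(- \frac{1}{16}\right) + \frac{321}{421} = \frac{475}{16} + \frac{321}{421} = \frac{205111}{6736}$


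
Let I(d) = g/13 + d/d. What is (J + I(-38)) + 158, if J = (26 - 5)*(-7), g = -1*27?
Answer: 129/13 ≈ 9.9231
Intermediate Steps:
g = -27
J = -147 (J = 21*(-7) = -147)
I(d) = -14/13 (I(d) = -27/13 + d/d = -27*1/13 + 1 = -27/13 + 1 = -14/13)
(J + I(-38)) + 158 = (-147 - 14/13) + 158 = -1925/13 + 158 = 129/13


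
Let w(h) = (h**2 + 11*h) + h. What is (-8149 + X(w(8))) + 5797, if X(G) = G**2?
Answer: 23248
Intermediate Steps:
w(h) = h**2 + 12*h
(-8149 + X(w(8))) + 5797 = (-8149 + (8*(12 + 8))**2) + 5797 = (-8149 + (8*20)**2) + 5797 = (-8149 + 160**2) + 5797 = (-8149 + 25600) + 5797 = 17451 + 5797 = 23248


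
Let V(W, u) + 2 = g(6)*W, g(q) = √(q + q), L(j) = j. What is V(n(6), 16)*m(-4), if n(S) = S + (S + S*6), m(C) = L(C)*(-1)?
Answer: -8 + 384*√3 ≈ 657.11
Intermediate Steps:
g(q) = √2*√q (g(q) = √(2*q) = √2*√q)
m(C) = -C (m(C) = C*(-1) = -C)
n(S) = 8*S (n(S) = S + (S + 6*S) = S + 7*S = 8*S)
V(W, u) = -2 + 2*W*√3 (V(W, u) = -2 + (√2*√6)*W = -2 + (2*√3)*W = -2 + 2*W*√3)
V(n(6), 16)*m(-4) = (-2 + 2*(8*6)*√3)*(-1*(-4)) = (-2 + 2*48*√3)*4 = (-2 + 96*√3)*4 = -8 + 384*√3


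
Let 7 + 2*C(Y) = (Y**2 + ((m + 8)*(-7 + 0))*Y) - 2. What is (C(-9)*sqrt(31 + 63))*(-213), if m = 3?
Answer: -162945*sqrt(94)/2 ≈ -7.8991e+5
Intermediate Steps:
C(Y) = -9/2 + Y**2/2 - 77*Y/2 (C(Y) = -7/2 + ((Y**2 + ((3 + 8)*(-7 + 0))*Y) - 2)/2 = -7/2 + ((Y**2 + (11*(-7))*Y) - 2)/2 = -7/2 + ((Y**2 - 77*Y) - 2)/2 = -7/2 + (-2 + Y**2 - 77*Y)/2 = -7/2 + (-1 + Y**2/2 - 77*Y/2) = -9/2 + Y**2/2 - 77*Y/2)
(C(-9)*sqrt(31 + 63))*(-213) = ((-9/2 + (1/2)*(-9)**2 - 77/2*(-9))*sqrt(31 + 63))*(-213) = ((-9/2 + (1/2)*81 + 693/2)*sqrt(94))*(-213) = ((-9/2 + 81/2 + 693/2)*sqrt(94))*(-213) = (765*sqrt(94)/2)*(-213) = -162945*sqrt(94)/2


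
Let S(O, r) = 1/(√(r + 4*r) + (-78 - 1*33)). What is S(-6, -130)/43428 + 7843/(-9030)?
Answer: -105190449667/121110486420 - 5*I*√26/563304588 ≈ -0.86855 - 4.526e-8*I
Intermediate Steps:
S(O, r) = 1/(-111 + √5*√r) (S(O, r) = 1/(√(5*r) + (-78 - 33)) = 1/(√5*√r - 111) = 1/(-111 + √5*√r))
S(-6, -130)/43428 + 7843/(-9030) = 1/(-111 + √5*√(-130)*43428) + 7843/(-9030) = (1/43428)/(-111 + √5*(I*√130)) + 7843*(-1/9030) = (1/43428)/(-111 + 5*I*√26) - 7843/9030 = 1/(43428*(-111 + 5*I*√26)) - 7843/9030 = -7843/9030 + 1/(43428*(-111 + 5*I*√26))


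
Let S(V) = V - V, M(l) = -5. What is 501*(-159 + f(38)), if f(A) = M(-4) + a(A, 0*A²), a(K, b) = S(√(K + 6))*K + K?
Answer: -63126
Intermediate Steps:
S(V) = 0
a(K, b) = K (a(K, b) = 0*K + K = 0 + K = K)
f(A) = -5 + A
501*(-159 + f(38)) = 501*(-159 + (-5 + 38)) = 501*(-159 + 33) = 501*(-126) = -63126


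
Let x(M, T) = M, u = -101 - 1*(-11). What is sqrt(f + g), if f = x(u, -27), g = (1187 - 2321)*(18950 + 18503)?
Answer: 12*I*sqrt(294943) ≈ 6517.0*I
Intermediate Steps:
u = -90 (u = -101 + 11 = -90)
g = -42471702 (g = -1134*37453 = -42471702)
f = -90
sqrt(f + g) = sqrt(-90 - 42471702) = sqrt(-42471792) = 12*I*sqrt(294943)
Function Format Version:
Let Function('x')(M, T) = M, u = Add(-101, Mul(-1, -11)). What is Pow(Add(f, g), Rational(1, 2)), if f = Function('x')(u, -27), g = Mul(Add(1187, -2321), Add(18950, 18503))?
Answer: Mul(12, I, Pow(294943, Rational(1, 2))) ≈ Mul(6517.0, I)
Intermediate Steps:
u = -90 (u = Add(-101, 11) = -90)
g = -42471702 (g = Mul(-1134, 37453) = -42471702)
f = -90
Pow(Add(f, g), Rational(1, 2)) = Pow(Add(-90, -42471702), Rational(1, 2)) = Pow(-42471792, Rational(1, 2)) = Mul(12, I, Pow(294943, Rational(1, 2)))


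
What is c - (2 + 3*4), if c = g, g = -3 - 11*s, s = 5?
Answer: -72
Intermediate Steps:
g = -58 (g = -3 - 11*5 = -3 - 55 = -58)
c = -58
c - (2 + 3*4) = -58 - (2 + 3*4) = -58 - (2 + 12) = -58 - 1*14 = -58 - 14 = -72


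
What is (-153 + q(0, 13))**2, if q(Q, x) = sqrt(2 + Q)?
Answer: (153 - sqrt(2))**2 ≈ 22978.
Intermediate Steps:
(-153 + q(0, 13))**2 = (-153 + sqrt(2 + 0))**2 = (-153 + sqrt(2))**2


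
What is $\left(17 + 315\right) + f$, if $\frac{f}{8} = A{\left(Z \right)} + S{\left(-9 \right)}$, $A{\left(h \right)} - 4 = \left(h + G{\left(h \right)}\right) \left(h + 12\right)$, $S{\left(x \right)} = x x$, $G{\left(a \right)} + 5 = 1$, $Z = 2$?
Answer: $788$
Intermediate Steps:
$G{\left(a \right)} = -4$ ($G{\left(a \right)} = -5 + 1 = -4$)
$S{\left(x \right)} = x^{2}$
$A{\left(h \right)} = 4 + \left(-4 + h\right) \left(12 + h\right)$ ($A{\left(h \right)} = 4 + \left(h - 4\right) \left(h + 12\right) = 4 + \left(-4 + h\right) \left(12 + h\right)$)
$f = 456$ ($f = 8 \left(\left(-44 + 2^{2} + 8 \cdot 2\right) + \left(-9\right)^{2}\right) = 8 \left(\left(-44 + 4 + 16\right) + 81\right) = 8 \left(-24 + 81\right) = 8 \cdot 57 = 456$)
$\left(17 + 315\right) + f = \left(17 + 315\right) + 456 = 332 + 456 = 788$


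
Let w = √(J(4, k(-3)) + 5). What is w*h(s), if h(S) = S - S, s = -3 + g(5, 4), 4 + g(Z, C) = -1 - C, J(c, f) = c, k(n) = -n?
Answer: 0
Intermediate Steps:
g(Z, C) = -5 - C (g(Z, C) = -4 + (-1 - C) = -5 - C)
w = 3 (w = √(4 + 5) = √9 = 3)
s = -12 (s = -3 + (-5 - 1*4) = -3 + (-5 - 4) = -3 - 9 = -12)
h(S) = 0
w*h(s) = 3*0 = 0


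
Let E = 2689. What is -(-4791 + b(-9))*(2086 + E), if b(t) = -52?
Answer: 23125325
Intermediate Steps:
-(-4791 + b(-9))*(2086 + E) = -(-4791 - 52)*(2086 + 2689) = -(-4843)*4775 = -1*(-23125325) = 23125325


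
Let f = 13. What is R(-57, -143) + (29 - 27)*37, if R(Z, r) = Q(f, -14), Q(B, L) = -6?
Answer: 68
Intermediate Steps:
R(Z, r) = -6
R(-57, -143) + (29 - 27)*37 = -6 + (29 - 27)*37 = -6 + 2*37 = -6 + 74 = 68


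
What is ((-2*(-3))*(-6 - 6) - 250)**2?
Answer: 103684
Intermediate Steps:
((-2*(-3))*(-6 - 6) - 250)**2 = (6*(-12) - 250)**2 = (-72 - 250)**2 = (-322)**2 = 103684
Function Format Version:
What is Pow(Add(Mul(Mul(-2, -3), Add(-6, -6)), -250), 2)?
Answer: 103684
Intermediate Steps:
Pow(Add(Mul(Mul(-2, -3), Add(-6, -6)), -250), 2) = Pow(Add(Mul(6, -12), -250), 2) = Pow(Add(-72, -250), 2) = Pow(-322, 2) = 103684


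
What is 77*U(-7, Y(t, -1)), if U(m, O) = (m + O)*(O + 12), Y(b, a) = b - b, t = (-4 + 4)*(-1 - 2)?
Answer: -6468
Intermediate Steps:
t = 0 (t = 0*(-3) = 0)
Y(b, a) = 0
U(m, O) = (12 + O)*(O + m) (U(m, O) = (O + m)*(12 + O) = (12 + O)*(O + m))
77*U(-7, Y(t, -1)) = 77*(0**2 + 12*0 + 12*(-7) + 0*(-7)) = 77*(0 + 0 - 84 + 0) = 77*(-84) = -6468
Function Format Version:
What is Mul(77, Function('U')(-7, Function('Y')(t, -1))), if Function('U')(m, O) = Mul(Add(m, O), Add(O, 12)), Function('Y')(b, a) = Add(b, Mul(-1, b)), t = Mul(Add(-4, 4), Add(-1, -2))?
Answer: -6468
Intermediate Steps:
t = 0 (t = Mul(0, -3) = 0)
Function('Y')(b, a) = 0
Function('U')(m, O) = Mul(Add(12, O), Add(O, m)) (Function('U')(m, O) = Mul(Add(O, m), Add(12, O)) = Mul(Add(12, O), Add(O, m)))
Mul(77, Function('U')(-7, Function('Y')(t, -1))) = Mul(77, Add(Pow(0, 2), Mul(12, 0), Mul(12, -7), Mul(0, -7))) = Mul(77, Add(0, 0, -84, 0)) = Mul(77, -84) = -6468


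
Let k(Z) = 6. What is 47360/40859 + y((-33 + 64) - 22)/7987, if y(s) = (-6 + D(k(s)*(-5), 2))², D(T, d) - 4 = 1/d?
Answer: 216203573/186480476 ≈ 1.1594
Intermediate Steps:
D(T, d) = 4 + 1/d
y(s) = 9/4 (y(s) = (-6 + (4 + 1/2))² = (-6 + (4 + ½))² = (-6 + 9/2)² = (-3/2)² = 9/4)
47360/40859 + y((-33 + 64) - 22)/7987 = 47360/40859 + (9/4)/7987 = 47360*(1/40859) + (9/4)*(1/7987) = 47360/40859 + 9/31948 = 216203573/186480476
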